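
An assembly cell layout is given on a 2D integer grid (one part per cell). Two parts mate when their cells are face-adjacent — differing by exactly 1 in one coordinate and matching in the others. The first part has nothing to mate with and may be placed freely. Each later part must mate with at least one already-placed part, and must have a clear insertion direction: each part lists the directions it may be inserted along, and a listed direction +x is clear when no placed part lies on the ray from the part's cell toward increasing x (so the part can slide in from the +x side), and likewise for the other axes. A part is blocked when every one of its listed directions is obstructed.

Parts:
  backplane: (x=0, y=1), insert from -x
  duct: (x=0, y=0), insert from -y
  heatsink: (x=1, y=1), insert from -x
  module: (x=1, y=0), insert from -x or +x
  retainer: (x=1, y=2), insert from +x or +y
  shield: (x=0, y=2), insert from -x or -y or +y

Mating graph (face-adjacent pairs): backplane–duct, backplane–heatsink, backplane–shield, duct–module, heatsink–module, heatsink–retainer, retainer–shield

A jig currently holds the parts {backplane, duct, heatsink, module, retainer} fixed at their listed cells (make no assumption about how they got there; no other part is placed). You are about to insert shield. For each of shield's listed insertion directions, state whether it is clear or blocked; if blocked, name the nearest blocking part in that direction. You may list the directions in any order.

+y: clear; -x: clear; -y: blocked by backplane

-x: ray from shield(0, 2) has no placed part ⇒ clear
-y: nearest on ray is backplane@(0, 1) ⇒ blocked
+y: ray from shield(0, 2) has no placed part ⇒ clear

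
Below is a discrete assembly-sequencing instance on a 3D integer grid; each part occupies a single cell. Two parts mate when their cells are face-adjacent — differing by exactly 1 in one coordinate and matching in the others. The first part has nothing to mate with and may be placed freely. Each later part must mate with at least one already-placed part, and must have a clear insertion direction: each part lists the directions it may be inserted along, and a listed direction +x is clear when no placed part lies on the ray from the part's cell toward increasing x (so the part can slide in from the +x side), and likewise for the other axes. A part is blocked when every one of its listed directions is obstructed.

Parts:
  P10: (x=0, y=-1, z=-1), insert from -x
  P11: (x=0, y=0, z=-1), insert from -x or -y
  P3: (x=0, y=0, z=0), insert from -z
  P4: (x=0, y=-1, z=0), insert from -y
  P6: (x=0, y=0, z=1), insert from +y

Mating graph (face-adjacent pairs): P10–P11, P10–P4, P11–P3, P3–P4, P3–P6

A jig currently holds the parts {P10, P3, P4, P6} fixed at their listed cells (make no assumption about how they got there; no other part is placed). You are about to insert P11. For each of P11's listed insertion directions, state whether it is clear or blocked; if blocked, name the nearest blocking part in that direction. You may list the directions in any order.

-x: ray from P11(0, 0, -1) has no placed part ⇒ clear
-y: nearest on ray is P10@(0, -1, -1) ⇒ blocked

-x: clear; -y: blocked by P10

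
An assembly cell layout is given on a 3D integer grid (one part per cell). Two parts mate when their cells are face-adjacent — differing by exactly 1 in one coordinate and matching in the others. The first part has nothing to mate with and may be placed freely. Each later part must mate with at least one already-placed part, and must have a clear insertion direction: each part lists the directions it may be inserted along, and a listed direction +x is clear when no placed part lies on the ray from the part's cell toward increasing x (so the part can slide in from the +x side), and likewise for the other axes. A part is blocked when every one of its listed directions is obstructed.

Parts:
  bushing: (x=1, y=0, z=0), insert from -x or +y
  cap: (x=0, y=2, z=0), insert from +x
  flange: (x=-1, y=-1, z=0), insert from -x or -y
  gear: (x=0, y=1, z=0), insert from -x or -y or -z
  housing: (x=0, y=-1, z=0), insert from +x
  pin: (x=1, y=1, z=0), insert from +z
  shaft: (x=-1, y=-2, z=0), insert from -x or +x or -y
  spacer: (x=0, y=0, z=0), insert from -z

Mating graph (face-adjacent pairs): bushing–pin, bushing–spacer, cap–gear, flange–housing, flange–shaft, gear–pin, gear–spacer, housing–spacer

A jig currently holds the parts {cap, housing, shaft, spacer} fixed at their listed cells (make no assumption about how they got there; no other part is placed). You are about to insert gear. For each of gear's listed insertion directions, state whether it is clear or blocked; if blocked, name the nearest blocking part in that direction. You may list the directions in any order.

-x: ray from gear(0, 1, 0) has no placed part ⇒ clear
-y: nearest on ray is spacer@(0, 0, 0) ⇒ blocked
-z: ray from gear(0, 1, 0) has no placed part ⇒ clear

-x: clear; -y: blocked by spacer; -z: clear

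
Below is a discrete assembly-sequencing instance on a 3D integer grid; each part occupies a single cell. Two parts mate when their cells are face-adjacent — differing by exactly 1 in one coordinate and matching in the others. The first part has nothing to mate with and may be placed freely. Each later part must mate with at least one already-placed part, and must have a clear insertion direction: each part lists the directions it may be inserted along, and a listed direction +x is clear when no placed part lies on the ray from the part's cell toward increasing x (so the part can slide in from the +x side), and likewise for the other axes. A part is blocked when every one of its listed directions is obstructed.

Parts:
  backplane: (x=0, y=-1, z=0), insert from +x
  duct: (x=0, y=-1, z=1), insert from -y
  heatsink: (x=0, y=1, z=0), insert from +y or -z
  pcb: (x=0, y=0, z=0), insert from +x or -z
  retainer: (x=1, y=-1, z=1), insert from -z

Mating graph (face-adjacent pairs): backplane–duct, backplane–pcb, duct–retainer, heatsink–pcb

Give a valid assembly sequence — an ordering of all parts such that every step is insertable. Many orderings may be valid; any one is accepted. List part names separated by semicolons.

1. pcb@(0, 0, 0) [+x clear] — {pcb}
2. backplane@(0, -1, 0) [+x clear] — {backplane, pcb}
3. duct@(0, -1, 1) [-y clear] — {backplane, duct, pcb}
4. retainer@(1, -1, 1) [-z clear] — {backplane, duct, pcb, retainer}
5. heatsink@(0, 1, 0) [+y clear] — {backplane, duct, heatsink, pcb, retainer}

pcb; backplane; duct; retainer; heatsink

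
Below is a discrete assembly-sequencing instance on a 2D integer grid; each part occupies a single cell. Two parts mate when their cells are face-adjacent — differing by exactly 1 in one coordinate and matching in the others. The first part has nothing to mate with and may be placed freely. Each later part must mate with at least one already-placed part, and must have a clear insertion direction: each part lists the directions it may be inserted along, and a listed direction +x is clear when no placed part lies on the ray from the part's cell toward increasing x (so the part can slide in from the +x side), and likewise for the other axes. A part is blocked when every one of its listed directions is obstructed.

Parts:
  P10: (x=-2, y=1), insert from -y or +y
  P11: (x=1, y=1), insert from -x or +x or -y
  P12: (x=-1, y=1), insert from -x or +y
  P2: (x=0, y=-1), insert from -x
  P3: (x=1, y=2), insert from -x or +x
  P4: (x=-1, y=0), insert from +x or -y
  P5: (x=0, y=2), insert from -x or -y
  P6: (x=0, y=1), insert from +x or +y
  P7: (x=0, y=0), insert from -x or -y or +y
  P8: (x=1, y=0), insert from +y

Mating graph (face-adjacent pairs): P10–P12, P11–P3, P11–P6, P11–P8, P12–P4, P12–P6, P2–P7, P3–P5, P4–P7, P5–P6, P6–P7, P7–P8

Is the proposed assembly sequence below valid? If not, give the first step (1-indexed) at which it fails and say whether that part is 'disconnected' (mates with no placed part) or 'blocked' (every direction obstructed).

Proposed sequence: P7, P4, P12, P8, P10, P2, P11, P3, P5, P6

Invalid at step 10 (blocked)

1. P7@(0, 0) [-x clear] — {P7}
2. P4@(-1, 0) [-y clear] — {P4, P7}
3. P12@(-1, 1) [-x clear] — {P12, P4, P7}
4. P8@(1, 0) [+y clear] — {P12, P4, P7, P8}
5. P10@(-2, 1) [-y clear] — {P10, P12, P4, P7, P8}
6. P2@(0, -1) [-x clear] — {P10, P12, P2, P4, P7, P8}
7. P11@(1, 1) [+x clear] — {P10, P11, P12, P2, P4, P7, P8}
8. P3@(1, 2) [-x clear] — {P10, P11, P12, P2, P3, P4, P7, P8}
9. P5@(0, 2) [-x clear] — {P10, P11, P12, P2, P3, P4, P5, P7, P8}
10. P6@(0, 1) — +x/+y all obstructed ⇒ blocked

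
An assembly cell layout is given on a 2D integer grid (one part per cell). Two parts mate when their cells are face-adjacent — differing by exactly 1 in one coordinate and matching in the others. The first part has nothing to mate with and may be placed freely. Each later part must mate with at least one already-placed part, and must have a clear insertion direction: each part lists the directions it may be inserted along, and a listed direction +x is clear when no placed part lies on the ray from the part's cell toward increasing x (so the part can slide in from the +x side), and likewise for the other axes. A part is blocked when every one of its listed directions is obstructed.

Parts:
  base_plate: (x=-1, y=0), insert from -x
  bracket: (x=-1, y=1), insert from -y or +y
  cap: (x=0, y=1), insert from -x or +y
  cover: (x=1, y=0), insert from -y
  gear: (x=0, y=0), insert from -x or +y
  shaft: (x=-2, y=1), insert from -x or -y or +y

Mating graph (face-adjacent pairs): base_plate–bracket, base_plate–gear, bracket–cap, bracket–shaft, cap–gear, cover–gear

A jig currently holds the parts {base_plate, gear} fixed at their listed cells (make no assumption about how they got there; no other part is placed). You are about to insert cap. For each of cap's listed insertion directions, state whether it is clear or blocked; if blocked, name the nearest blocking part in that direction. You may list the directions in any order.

+y: clear; -x: clear

-x: ray from cap(0, 1) has no placed part ⇒ clear
+y: ray from cap(0, 1) has no placed part ⇒ clear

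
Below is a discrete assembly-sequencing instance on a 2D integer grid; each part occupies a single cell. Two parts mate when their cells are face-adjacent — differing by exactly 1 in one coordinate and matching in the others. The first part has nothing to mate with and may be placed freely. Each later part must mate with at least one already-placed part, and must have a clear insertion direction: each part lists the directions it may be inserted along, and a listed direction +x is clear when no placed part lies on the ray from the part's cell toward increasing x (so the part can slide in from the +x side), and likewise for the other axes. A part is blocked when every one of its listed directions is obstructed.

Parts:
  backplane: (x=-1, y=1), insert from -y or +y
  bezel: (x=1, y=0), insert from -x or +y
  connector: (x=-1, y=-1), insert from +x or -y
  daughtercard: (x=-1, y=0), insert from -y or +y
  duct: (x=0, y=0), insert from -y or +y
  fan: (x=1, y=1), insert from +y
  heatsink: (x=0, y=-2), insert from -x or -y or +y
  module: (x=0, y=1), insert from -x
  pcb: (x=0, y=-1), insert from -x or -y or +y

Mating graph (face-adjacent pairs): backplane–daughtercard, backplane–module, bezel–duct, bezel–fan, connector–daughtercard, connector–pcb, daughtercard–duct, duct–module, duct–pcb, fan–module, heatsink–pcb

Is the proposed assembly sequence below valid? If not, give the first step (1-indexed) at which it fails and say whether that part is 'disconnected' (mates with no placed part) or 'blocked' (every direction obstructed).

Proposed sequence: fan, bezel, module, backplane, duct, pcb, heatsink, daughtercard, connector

Valid

1. fan@(1, 1) [+y clear] — {fan}
2. bezel@(1, 0) [-x clear] — {bezel, fan}
3. module@(0, 1) [-x clear] — {bezel, fan, module}
4. backplane@(-1, 1) [-y clear] — {backplane, bezel, fan, module}
5. duct@(0, 0) [-y clear] — {backplane, bezel, duct, fan, module}
6. pcb@(0, -1) [-x clear] — {backplane, bezel, duct, fan, module, pcb}
7. heatsink@(0, -2) [-x clear] — {backplane, bezel, duct, fan, heatsink, module, pcb}
8. daughtercard@(-1, 0) [-y clear] — {backplane, bezel, daughtercard, duct, fan, heatsink, module, pcb}
9. connector@(-1, -1) [-y clear] — {backplane, bezel, connector, daughtercard, duct, fan, heatsink, module, pcb}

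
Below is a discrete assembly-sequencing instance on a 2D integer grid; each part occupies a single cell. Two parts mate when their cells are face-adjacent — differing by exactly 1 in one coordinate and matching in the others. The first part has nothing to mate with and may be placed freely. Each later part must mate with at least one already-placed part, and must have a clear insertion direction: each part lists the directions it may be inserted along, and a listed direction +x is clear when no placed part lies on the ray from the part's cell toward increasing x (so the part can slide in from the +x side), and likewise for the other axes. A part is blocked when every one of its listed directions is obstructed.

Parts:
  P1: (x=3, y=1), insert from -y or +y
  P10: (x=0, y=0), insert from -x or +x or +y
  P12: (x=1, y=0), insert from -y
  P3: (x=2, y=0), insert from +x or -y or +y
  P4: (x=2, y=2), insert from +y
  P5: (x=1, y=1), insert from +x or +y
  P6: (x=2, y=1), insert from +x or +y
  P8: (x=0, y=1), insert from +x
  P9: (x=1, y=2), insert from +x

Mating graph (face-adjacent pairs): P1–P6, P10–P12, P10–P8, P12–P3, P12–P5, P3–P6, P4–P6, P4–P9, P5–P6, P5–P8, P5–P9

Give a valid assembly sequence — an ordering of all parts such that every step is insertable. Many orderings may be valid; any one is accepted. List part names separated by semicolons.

1. P3@(2, 0) [+x clear] — {P3}
2. P12@(1, 0) [-y clear] — {P12, P3}
3. P10@(0, 0) [-x clear] — {P10, P12, P3}
4. P8@(0, 1) [+x clear] — {P10, P12, P3, P8}
5. P5@(1, 1) [+x clear] — {P10, P12, P3, P5, P8}
6. P6@(2, 1) [+x clear] — {P10, P12, P3, P5, P6, P8}
7. P1@(3, 1) [-y clear] — {P1, P10, P12, P3, P5, P6, P8}
8. P9@(1, 2) [+x clear] — {P1, P10, P12, P3, P5, P6, P8, P9}
9. P4@(2, 2) [+y clear] — {P1, P10, P12, P3, P4, P5, P6, P8, P9}

P3; P12; P10; P8; P5; P6; P1; P9; P4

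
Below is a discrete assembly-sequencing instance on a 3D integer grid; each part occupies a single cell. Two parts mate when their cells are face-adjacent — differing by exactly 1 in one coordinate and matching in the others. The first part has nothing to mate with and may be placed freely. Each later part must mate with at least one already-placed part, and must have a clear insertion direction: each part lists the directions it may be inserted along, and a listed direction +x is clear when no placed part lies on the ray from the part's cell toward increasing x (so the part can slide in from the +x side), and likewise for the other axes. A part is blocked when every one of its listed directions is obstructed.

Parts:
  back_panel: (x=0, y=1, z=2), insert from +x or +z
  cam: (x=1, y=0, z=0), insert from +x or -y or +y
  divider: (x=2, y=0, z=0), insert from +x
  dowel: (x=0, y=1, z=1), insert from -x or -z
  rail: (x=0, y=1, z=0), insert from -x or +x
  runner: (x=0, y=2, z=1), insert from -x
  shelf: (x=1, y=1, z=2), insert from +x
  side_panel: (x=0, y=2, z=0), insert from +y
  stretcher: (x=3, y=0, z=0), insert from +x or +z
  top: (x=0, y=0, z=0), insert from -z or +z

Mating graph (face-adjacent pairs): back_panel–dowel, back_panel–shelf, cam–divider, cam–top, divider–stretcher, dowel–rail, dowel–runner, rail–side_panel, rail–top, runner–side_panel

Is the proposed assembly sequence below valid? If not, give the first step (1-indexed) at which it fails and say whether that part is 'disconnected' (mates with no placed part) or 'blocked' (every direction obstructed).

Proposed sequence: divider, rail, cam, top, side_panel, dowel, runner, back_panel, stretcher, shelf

1. divider@(2, 0, 0) [+x clear] — {divider}
2. rail@(0, 1, 0) — no placed neighbour ⇒ disconnected

Invalid at step 2 (disconnected)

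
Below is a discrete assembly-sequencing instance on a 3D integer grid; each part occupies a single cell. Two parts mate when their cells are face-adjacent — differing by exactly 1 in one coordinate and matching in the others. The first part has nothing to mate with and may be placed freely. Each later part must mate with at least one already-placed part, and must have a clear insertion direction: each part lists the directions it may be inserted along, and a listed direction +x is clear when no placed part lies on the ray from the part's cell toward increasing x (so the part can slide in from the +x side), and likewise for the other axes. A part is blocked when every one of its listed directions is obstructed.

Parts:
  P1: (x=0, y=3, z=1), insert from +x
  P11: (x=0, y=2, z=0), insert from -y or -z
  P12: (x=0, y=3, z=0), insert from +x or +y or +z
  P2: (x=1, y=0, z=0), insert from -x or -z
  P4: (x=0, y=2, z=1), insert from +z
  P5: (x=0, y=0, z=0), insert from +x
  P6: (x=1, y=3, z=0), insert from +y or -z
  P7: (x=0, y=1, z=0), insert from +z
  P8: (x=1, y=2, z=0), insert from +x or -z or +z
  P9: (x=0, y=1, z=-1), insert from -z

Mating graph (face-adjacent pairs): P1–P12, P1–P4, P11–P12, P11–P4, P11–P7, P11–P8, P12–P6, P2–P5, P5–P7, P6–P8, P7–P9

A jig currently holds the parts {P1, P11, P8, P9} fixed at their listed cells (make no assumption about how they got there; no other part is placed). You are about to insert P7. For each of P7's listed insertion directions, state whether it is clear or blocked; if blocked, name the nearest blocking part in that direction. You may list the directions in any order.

+z: ray from P7(0, 1, 0) has no placed part ⇒ clear

+z: clear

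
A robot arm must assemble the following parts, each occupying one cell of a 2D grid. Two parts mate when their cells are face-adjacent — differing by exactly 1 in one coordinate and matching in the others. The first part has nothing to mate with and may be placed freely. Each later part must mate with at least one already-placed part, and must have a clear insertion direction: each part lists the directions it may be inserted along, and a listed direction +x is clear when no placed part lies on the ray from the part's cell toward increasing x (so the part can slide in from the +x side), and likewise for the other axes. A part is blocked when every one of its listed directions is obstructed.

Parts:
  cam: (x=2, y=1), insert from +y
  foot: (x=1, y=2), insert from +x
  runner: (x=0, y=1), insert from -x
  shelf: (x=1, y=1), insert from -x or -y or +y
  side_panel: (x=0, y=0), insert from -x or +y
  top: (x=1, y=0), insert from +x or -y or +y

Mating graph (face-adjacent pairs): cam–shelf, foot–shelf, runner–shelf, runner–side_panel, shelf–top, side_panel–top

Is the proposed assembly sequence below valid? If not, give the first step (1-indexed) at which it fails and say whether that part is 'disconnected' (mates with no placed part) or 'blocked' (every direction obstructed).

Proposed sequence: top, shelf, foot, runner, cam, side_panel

1. top@(1, 0) [+x clear] — {top}
2. shelf@(1, 1) [-x clear] — {shelf, top}
3. foot@(1, 2) [+x clear] — {foot, shelf, top}
4. runner@(0, 1) [-x clear] — {foot, runner, shelf, top}
5. cam@(2, 1) [+y clear] — {cam, foot, runner, shelf, top}
6. side_panel@(0, 0) [-x clear] — {cam, foot, runner, shelf, side_panel, top}

Valid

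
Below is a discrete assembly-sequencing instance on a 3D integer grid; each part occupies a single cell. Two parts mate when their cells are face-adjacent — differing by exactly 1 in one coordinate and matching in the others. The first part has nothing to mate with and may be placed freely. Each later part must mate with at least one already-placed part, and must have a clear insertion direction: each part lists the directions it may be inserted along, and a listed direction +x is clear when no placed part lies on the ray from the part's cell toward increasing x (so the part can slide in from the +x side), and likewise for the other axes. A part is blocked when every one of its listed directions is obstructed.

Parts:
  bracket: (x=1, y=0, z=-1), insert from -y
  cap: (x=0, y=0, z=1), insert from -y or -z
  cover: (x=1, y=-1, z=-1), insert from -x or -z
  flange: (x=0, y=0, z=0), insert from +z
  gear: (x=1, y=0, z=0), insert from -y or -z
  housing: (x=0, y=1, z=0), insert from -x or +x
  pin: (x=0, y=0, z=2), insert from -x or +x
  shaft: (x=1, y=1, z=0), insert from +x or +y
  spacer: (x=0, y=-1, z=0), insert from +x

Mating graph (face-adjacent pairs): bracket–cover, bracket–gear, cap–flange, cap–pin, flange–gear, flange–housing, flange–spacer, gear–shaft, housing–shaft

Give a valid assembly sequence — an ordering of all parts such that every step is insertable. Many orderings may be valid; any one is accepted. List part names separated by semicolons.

1. housing@(0, 1, 0) [-x clear] — {housing}
2. flange@(0, 0, 0) [+z clear] — {flange, housing}
3. cap@(0, 0, 1) [-y clear] — {cap, flange, housing}
4. spacer@(0, -1, 0) [+x clear] — {cap, flange, housing, spacer}
5. pin@(0, 0, 2) [-x clear] — {cap, flange, housing, pin, spacer}
6. shaft@(1, 1, 0) [+x clear] — {cap, flange, housing, pin, shaft, spacer}
7. gear@(1, 0, 0) [-y clear] — {cap, flange, gear, housing, pin, shaft, spacer}
8. bracket@(1, 0, -1) [-y clear] — {bracket, cap, flange, gear, housing, pin, shaft, spacer}
9. cover@(1, -1, -1) [-x clear] — {bracket, cap, cover, flange, gear, housing, pin, shaft, spacer}

housing; flange; cap; spacer; pin; shaft; gear; bracket; cover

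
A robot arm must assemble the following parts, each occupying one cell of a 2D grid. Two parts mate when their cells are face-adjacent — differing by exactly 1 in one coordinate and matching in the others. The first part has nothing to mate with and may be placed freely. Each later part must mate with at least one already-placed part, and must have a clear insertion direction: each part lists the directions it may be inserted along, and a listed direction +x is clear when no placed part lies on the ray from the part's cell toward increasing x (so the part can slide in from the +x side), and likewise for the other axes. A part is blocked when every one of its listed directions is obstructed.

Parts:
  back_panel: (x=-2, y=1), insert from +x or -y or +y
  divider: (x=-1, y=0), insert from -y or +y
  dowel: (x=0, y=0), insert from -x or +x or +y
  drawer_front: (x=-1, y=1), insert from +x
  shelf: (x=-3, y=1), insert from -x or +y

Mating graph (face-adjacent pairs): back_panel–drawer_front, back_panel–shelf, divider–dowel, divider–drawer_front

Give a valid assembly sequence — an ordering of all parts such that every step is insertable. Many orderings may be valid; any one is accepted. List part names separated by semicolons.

shelf; back_panel; drawer_front; divider; dowel

1. shelf@(-3, 1) [-x clear] — {shelf}
2. back_panel@(-2, 1) [+x clear] — {back_panel, shelf}
3. drawer_front@(-1, 1) [+x clear] — {back_panel, drawer_front, shelf}
4. divider@(-1, 0) [-y clear] — {back_panel, divider, drawer_front, shelf}
5. dowel@(0, 0) [+x clear] — {back_panel, divider, dowel, drawer_front, shelf}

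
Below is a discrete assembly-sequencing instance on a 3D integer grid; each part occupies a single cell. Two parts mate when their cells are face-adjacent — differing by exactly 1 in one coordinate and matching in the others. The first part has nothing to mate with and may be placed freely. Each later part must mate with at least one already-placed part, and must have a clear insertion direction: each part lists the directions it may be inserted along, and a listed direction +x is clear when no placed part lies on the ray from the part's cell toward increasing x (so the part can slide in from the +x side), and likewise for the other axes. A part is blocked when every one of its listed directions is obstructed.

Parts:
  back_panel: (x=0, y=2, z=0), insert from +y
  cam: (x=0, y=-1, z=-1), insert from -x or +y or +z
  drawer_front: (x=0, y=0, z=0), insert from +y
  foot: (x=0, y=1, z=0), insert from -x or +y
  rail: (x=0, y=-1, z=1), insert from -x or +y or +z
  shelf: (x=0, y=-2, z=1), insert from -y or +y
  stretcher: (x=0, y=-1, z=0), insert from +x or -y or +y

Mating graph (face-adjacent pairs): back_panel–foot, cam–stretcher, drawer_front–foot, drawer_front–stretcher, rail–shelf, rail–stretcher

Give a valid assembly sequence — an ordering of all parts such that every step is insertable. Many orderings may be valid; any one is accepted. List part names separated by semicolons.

1. rail@(0, -1, 1) [-x clear] — {rail}
2. shelf@(0, -2, 1) [-y clear] — {rail, shelf}
3. stretcher@(0, -1, 0) [+x clear] — {rail, shelf, stretcher}
4. drawer_front@(0, 0, 0) [+y clear] — {drawer_front, rail, shelf, stretcher}
5. cam@(0, -1, -1) [-x clear] — {cam, drawer_front, rail, shelf, stretcher}
6. foot@(0, 1, 0) [-x clear] — {cam, drawer_front, foot, rail, shelf, stretcher}
7. back_panel@(0, 2, 0) [+y clear] — {back_panel, cam, drawer_front, foot, rail, shelf, stretcher}

rail; shelf; stretcher; drawer_front; cam; foot; back_panel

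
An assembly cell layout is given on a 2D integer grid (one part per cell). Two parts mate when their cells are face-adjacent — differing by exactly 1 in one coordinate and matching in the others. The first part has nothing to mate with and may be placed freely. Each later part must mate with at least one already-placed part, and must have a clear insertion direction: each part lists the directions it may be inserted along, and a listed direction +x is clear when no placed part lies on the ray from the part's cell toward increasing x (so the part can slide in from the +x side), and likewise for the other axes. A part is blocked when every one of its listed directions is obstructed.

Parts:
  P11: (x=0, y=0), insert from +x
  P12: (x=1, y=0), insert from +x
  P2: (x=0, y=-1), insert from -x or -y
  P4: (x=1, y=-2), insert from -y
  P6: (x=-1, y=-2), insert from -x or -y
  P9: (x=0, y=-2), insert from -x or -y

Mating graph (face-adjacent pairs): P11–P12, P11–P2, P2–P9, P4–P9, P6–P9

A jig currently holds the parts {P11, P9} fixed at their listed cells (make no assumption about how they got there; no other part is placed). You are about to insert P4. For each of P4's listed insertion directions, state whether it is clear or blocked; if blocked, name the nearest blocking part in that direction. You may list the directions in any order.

-y: ray from P4(1, -2) has no placed part ⇒ clear

-y: clear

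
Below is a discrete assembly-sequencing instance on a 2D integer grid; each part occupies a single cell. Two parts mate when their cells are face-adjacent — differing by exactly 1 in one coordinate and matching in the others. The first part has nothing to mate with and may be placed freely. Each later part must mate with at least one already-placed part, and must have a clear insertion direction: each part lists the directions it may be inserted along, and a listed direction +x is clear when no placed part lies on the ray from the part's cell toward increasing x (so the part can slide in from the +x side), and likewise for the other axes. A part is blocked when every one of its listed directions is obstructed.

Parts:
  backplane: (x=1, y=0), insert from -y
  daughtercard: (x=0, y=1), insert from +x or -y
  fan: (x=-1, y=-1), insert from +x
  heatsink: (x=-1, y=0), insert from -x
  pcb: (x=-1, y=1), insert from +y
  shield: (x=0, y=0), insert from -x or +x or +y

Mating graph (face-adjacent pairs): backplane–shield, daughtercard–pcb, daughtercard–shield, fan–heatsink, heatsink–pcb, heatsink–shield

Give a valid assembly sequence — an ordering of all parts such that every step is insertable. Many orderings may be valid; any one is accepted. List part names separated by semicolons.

1. fan@(-1, -1) [+x clear] — {fan}
2. heatsink@(-1, 0) [-x clear] — {fan, heatsink}
3. pcb@(-1, 1) [+y clear] — {fan, heatsink, pcb}
4. daughtercard@(0, 1) [+x clear] — {daughtercard, fan, heatsink, pcb}
5. shield@(0, 0) [+x clear] — {daughtercard, fan, heatsink, pcb, shield}
6. backplane@(1, 0) [-y clear] — {backplane, daughtercard, fan, heatsink, pcb, shield}

fan; heatsink; pcb; daughtercard; shield; backplane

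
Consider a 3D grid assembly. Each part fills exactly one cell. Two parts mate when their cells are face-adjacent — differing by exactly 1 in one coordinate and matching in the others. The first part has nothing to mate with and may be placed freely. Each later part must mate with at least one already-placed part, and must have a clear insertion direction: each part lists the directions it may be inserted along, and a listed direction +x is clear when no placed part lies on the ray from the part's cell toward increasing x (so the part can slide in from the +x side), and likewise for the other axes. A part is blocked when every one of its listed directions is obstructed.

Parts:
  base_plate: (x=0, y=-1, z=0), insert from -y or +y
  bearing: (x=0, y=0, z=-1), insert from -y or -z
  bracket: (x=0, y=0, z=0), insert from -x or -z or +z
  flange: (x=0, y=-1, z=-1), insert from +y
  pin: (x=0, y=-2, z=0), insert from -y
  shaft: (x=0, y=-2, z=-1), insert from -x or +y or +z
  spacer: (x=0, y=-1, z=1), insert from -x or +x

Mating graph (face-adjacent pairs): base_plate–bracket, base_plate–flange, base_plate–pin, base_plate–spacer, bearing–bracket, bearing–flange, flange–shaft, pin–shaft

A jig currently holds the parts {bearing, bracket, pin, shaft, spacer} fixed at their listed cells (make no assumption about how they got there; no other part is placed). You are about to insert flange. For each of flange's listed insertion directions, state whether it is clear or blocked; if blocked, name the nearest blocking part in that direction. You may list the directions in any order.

+y: nearest on ray is bearing@(0, 0, -1) ⇒ blocked

+y: blocked by bearing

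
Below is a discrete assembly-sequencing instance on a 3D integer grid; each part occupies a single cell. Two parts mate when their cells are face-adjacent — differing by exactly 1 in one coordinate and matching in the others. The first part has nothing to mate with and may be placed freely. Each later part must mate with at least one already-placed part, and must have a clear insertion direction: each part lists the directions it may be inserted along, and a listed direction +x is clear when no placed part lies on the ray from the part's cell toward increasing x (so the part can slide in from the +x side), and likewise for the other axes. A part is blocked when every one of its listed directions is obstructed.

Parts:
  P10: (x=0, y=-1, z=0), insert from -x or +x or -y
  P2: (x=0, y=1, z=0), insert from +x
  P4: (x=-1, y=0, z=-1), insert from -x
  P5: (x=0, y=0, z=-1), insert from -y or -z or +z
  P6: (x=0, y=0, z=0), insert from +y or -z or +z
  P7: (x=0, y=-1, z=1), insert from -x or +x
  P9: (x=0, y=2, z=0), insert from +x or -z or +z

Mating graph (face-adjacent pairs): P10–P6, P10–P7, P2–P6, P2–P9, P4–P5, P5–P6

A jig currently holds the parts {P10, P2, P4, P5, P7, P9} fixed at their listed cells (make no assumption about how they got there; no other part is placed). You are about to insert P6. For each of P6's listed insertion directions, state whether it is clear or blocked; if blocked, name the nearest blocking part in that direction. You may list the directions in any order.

+y: blocked by P2; +z: clear; -z: blocked by P5

+y: nearest on ray is P2@(0, 1, 0) ⇒ blocked
-z: nearest on ray is P5@(0, 0, -1) ⇒ blocked
+z: ray from P6(0, 0, 0) has no placed part ⇒ clear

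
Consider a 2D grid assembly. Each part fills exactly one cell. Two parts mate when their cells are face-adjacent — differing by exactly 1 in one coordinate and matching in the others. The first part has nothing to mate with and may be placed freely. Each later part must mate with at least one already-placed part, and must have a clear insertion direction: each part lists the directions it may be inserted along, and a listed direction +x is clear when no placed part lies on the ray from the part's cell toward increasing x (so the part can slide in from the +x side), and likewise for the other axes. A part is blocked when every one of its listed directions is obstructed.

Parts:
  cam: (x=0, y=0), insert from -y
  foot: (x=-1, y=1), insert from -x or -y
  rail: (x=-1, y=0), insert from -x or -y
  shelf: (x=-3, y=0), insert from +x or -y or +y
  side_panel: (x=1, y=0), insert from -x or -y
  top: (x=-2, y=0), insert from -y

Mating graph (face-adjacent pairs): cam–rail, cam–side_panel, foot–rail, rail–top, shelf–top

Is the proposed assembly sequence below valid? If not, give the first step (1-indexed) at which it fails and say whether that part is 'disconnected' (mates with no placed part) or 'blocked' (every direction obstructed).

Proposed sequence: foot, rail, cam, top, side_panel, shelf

1. foot@(-1, 1) [-x clear] — {foot}
2. rail@(-1, 0) [-x clear] — {foot, rail}
3. cam@(0, 0) [-y clear] — {cam, foot, rail}
4. top@(-2, 0) [-y clear] — {cam, foot, rail, top}
5. side_panel@(1, 0) [-y clear] — {cam, foot, rail, side_panel, top}
6. shelf@(-3, 0) [-y clear] — {cam, foot, rail, shelf, side_panel, top}

Valid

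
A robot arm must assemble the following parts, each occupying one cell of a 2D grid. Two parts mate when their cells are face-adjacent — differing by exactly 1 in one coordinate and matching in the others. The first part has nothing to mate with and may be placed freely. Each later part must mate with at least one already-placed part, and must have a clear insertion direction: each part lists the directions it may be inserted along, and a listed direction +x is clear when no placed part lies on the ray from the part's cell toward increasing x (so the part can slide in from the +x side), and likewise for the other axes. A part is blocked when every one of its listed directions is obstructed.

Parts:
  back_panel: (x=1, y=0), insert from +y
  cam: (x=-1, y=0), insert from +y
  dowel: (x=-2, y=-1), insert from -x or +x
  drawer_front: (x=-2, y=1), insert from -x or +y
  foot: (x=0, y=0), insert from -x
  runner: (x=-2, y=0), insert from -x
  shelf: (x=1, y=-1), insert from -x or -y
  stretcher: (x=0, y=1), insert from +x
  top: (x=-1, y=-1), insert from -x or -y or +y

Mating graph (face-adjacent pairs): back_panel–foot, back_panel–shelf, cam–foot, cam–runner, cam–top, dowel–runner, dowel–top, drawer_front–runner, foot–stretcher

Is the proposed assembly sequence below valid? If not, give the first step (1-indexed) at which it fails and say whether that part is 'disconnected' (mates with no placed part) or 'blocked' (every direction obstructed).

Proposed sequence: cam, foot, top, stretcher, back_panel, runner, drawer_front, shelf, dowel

1. cam@(-1, 0) [+y clear] — {cam}
2. foot@(0, 0) — -x all obstructed ⇒ blocked

Invalid at step 2 (blocked)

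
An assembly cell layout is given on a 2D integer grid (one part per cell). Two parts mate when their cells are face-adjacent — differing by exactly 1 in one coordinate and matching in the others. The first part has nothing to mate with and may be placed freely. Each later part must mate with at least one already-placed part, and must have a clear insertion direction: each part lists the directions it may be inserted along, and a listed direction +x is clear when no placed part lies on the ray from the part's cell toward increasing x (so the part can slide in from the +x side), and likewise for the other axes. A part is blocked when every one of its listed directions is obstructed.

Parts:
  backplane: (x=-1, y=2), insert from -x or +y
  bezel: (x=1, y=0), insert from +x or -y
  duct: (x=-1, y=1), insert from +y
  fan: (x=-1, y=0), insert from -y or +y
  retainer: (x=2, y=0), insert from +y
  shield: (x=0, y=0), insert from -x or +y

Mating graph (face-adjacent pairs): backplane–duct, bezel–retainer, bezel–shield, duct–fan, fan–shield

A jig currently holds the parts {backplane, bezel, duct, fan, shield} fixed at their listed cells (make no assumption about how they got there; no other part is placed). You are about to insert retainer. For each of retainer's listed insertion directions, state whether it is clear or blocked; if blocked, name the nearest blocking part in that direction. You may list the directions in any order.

+y: clear

+y: ray from retainer(2, 0) has no placed part ⇒ clear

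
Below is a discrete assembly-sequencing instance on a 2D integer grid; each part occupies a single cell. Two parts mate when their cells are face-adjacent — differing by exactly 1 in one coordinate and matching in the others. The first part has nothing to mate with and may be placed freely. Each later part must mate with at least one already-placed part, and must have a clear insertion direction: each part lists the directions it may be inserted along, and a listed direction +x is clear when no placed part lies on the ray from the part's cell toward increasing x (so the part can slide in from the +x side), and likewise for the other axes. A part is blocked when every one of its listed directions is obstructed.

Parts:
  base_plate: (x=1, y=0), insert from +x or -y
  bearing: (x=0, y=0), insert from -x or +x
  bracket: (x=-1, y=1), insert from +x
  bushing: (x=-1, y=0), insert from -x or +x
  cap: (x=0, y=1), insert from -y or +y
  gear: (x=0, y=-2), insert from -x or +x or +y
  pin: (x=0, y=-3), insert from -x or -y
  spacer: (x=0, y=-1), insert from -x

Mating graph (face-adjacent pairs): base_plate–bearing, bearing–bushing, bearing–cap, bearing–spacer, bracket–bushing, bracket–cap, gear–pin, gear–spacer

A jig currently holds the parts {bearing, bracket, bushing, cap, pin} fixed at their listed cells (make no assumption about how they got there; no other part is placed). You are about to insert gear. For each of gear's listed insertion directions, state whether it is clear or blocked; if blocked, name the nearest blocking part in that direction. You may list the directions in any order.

-x: ray from gear(0, -2) has no placed part ⇒ clear
+x: ray from gear(0, -2) has no placed part ⇒ clear
+y: nearest on ray is bearing@(0, 0) ⇒ blocked

+x: clear; +y: blocked by bearing; -x: clear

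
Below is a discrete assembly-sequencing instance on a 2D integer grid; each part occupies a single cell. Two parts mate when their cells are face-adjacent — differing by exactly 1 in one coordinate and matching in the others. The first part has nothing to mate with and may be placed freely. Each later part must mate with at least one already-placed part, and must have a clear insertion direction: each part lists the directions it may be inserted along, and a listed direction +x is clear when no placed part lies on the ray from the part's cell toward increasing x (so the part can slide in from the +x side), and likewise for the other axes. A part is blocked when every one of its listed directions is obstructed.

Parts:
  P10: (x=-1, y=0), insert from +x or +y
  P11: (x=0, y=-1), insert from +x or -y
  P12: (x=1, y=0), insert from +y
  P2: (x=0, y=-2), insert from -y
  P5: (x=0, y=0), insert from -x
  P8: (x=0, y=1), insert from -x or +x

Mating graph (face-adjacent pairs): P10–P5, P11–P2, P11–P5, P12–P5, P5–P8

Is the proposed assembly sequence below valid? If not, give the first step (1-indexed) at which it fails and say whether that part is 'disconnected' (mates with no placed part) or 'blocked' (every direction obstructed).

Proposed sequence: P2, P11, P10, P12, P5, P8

Invalid at step 3 (disconnected)

1. P2@(0, -2) [-y clear] — {P2}
2. P11@(0, -1) [+x clear] — {P11, P2}
3. P10@(-1, 0) — no placed neighbour ⇒ disconnected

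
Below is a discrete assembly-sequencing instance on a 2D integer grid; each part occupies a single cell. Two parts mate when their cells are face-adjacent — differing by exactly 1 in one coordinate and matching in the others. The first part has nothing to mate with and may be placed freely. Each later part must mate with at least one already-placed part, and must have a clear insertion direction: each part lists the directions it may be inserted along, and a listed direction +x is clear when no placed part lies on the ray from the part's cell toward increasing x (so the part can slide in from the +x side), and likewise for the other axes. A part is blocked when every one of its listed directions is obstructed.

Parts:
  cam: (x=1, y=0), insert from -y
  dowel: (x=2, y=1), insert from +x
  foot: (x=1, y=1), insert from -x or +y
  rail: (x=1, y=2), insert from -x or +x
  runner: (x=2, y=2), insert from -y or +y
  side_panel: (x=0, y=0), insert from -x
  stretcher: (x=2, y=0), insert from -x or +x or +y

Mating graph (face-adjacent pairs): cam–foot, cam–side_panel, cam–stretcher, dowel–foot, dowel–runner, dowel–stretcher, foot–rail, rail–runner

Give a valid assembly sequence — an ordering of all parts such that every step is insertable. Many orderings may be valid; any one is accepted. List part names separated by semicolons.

1. side_panel@(0, 0) [-x clear] — {side_panel}
2. cam@(1, 0) [-y clear] — {cam, side_panel}
3. foot@(1, 1) [-x clear] — {cam, foot, side_panel}
4. rail@(1, 2) [-x clear] — {cam, foot, rail, side_panel}
5. stretcher@(2, 0) [+x clear] — {cam, foot, rail, side_panel, stretcher}
6. runner@(2, 2) [+y clear] — {cam, foot, rail, runner, side_panel, stretcher}
7. dowel@(2, 1) [+x clear] — {cam, dowel, foot, rail, runner, side_panel, stretcher}

side_panel; cam; foot; rail; stretcher; runner; dowel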